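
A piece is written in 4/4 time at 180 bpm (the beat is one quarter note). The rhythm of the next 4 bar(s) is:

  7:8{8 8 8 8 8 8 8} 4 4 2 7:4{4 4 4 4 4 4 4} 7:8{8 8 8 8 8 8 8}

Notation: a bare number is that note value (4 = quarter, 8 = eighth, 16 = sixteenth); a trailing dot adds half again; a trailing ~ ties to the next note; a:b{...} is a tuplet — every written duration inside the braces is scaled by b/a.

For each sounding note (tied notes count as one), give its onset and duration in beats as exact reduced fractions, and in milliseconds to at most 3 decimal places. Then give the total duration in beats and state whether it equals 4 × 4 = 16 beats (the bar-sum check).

1) 0.0ms=0b +190.476ms=4/7b
2) 190.476ms=4/7b +190.476ms=4/7b
3) 380.952ms=8/7b +190.476ms=4/7b
4) 571.429ms=12/7b +190.476ms=4/7b
5) 761.905ms=16/7b +190.476ms=4/7b
6) 952.381ms=20/7b +190.476ms=4/7b
7) 1142.857ms=24/7b +190.476ms=4/7b
8) 1333.333ms=4b +333.333ms=1b
9) 1666.667ms=5b +333.333ms=1b
10) 2000.0ms=6b +666.667ms=2b
11) 2666.667ms=8b +190.476ms=4/7b
12) 2857.143ms=60/7b +190.476ms=4/7b
13) 3047.619ms=64/7b +190.476ms=4/7b
14) 3238.095ms=68/7b +190.476ms=4/7b
15) 3428.571ms=72/7b +190.476ms=4/7b
16) 3619.048ms=76/7b +190.476ms=4/7b
17) 3809.524ms=80/7b +190.476ms=4/7b
18) 4000.0ms=12b +190.476ms=4/7b
19) 4190.476ms=88/7b +190.476ms=4/7b
20) 4380.952ms=92/7b +190.476ms=4/7b
21) 4571.429ms=96/7b +190.476ms=4/7b
22) 4761.905ms=100/7b +190.476ms=4/7b
23) 4952.381ms=104/7b +190.476ms=4/7b
24) 5142.857ms=108/7b +190.476ms=4/7b
Σ=16b of 16 (180bpm 4/4) — PASS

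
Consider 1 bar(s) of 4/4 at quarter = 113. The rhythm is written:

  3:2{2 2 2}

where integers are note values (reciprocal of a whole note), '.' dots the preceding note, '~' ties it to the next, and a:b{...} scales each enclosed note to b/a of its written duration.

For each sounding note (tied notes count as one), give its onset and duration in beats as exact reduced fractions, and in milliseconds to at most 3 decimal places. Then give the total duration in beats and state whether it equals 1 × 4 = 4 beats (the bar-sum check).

1) 0.0ms=0b +707.965ms=4/3b
2) 707.965ms=4/3b +707.965ms=4/3b
3) 1415.929ms=8/3b +707.965ms=4/3b
Σ=4b of 4 (113bpm 4/4) — PASS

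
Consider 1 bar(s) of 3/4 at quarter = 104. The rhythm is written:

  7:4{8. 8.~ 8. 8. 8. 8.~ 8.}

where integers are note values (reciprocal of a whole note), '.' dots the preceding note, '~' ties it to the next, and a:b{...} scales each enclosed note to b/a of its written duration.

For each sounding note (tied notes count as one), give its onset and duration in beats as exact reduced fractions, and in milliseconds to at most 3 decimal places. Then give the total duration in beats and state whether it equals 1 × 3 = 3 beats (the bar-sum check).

1) 0.0ms=0b +247.253ms=3/7b
2) 247.253ms=3/7b +494.505ms=6/7b
3) 741.758ms=9/7b +247.253ms=3/7b
4) 989.011ms=12/7b +247.253ms=3/7b
5) 1236.264ms=15/7b +494.505ms=6/7b
Σ=3b of 3 (104bpm 3/4) — PASS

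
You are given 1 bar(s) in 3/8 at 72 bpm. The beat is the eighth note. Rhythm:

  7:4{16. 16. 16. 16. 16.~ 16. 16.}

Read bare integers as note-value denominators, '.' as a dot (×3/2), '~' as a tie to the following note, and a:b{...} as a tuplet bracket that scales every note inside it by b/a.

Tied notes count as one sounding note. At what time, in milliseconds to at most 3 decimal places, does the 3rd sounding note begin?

1. 0.0ms @ 0 + 357.143ms (3/7)
2. 357.143ms @ 3/7 + 357.143ms (3/7)
3. 714.286ms @ 6/7 + 357.143ms (3/7)
4. 1071.429ms @ 9/7 + 357.143ms (3/7)
5. 1428.571ms @ 12/7 + 714.286ms (6/7)
6. 2142.857ms @ 18/7 + 357.143ms (3/7)

note 3 onset = 6/7b = 714.286ms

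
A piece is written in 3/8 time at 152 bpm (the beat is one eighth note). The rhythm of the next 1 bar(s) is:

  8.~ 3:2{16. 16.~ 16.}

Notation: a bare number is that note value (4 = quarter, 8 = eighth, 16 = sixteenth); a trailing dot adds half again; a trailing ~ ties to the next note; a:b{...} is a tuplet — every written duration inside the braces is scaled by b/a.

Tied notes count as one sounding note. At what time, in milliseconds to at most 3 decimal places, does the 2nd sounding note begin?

note 2 onset = 2b = 789.474ms

1. 0.0ms @ 0 + 789.474ms (2)
2. 789.474ms @ 2 + 394.737ms (1)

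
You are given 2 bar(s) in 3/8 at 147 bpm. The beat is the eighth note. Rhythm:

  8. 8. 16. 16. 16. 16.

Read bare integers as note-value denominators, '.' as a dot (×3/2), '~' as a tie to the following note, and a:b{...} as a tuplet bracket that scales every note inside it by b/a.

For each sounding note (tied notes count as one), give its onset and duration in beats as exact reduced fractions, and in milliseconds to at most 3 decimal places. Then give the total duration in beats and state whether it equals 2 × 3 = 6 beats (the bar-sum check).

1) 0.0ms=0b +612.245ms=3/2b
2) 612.245ms=3/2b +612.245ms=3/2b
3) 1224.49ms=3b +306.122ms=3/4b
4) 1530.612ms=15/4b +306.122ms=3/4b
5) 1836.735ms=9/2b +306.122ms=3/4b
6) 2142.857ms=21/4b +306.122ms=3/4b
Σ=6b of 6 (147bpm 3/8) — PASS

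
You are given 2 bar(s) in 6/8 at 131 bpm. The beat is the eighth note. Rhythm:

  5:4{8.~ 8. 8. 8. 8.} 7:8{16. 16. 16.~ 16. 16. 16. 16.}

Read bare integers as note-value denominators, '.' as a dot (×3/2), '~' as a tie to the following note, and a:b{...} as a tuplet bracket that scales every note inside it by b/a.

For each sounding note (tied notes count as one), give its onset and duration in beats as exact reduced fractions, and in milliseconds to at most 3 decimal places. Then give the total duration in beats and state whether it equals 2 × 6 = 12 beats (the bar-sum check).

1) 0.0ms=0b +1099.237ms=12/5b
2) 1099.237ms=12/5b +549.618ms=6/5b
3) 1648.855ms=18/5b +549.618ms=6/5b
4) 2198.473ms=24/5b +549.618ms=6/5b
5) 2748.092ms=6b +392.585ms=6/7b
6) 3140.676ms=48/7b +392.585ms=6/7b
7) 3533.261ms=54/7b +785.169ms=12/7b
8) 4318.43ms=66/7b +392.585ms=6/7b
9) 4711.014ms=72/7b +392.585ms=6/7b
10) 5103.599ms=78/7b +392.585ms=6/7b
Σ=12b of 12 (131bpm 6/8) — PASS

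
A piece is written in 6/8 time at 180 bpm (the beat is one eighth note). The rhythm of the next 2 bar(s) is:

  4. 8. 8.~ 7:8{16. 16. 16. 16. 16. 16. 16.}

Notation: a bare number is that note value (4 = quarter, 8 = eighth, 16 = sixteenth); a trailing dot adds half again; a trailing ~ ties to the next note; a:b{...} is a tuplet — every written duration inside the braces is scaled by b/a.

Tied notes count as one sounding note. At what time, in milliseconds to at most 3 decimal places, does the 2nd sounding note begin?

note 2 onset = 3b = 1000.0ms

1. 0.0ms @ 0 + 1000.0ms (3)
2. 1000.0ms @ 3 + 500.0ms (3/2)
3. 1500.0ms @ 9/2 + 785.714ms (33/14)
4. 2285.714ms @ 48/7 + 285.714ms (6/7)
5. 2571.429ms @ 54/7 + 285.714ms (6/7)
6. 2857.143ms @ 60/7 + 285.714ms (6/7)
7. 3142.857ms @ 66/7 + 285.714ms (6/7)
8. 3428.571ms @ 72/7 + 285.714ms (6/7)
9. 3714.286ms @ 78/7 + 285.714ms (6/7)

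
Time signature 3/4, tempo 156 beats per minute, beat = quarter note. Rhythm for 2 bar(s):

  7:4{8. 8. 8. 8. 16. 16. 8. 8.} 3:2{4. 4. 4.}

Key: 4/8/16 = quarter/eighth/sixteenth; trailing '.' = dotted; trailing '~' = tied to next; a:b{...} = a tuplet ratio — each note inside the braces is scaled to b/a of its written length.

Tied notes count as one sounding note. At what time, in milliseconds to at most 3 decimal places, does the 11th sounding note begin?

1. 0.0ms @ 0 + 164.835ms (3/7)
2. 164.835ms @ 3/7 + 164.835ms (3/7)
3. 329.67ms @ 6/7 + 164.835ms (3/7)
4. 494.505ms @ 9/7 + 164.835ms (3/7)
5. 659.341ms @ 12/7 + 82.418ms (3/14)
6. 741.758ms @ 27/14 + 82.418ms (3/14)
7. 824.176ms @ 15/7 + 164.835ms (3/7)
8. 989.011ms @ 18/7 + 164.835ms (3/7)
9. 1153.846ms @ 3 + 384.615ms (1)
10. 1538.462ms @ 4 + 384.615ms (1)
11. 1923.077ms @ 5 + 384.615ms (1)

note 11 onset = 5b = 1923.077ms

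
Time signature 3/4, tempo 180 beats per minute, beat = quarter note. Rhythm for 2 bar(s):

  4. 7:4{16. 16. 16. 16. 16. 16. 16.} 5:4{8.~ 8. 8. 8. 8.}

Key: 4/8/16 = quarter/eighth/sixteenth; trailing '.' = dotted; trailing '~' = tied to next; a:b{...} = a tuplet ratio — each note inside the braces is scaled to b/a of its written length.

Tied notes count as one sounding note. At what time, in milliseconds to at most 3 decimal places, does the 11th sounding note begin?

note 11 onset = 24/5b = 1600.0ms

1. 0.0ms @ 0 + 500.0ms (3/2)
2. 500.0ms @ 3/2 + 71.429ms (3/14)
3. 571.429ms @ 12/7 + 71.429ms (3/14)
4. 642.857ms @ 27/14 + 71.429ms (3/14)
5. 714.286ms @ 15/7 + 71.429ms (3/14)
6. 785.714ms @ 33/14 + 71.429ms (3/14)
7. 857.143ms @ 18/7 + 71.429ms (3/14)
8. 928.571ms @ 39/14 + 71.429ms (3/14)
9. 1000.0ms @ 3 + 400.0ms (6/5)
10. 1400.0ms @ 21/5 + 200.0ms (3/5)
11. 1600.0ms @ 24/5 + 200.0ms (3/5)
12. 1800.0ms @ 27/5 + 200.0ms (3/5)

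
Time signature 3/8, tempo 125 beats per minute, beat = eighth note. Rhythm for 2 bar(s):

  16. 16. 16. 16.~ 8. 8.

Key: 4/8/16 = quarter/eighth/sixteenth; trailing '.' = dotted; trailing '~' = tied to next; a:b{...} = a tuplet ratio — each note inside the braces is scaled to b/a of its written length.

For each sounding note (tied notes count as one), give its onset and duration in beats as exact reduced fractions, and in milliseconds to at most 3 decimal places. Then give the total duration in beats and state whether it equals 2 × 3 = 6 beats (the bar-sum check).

1) 0.0ms=0b +360.0ms=3/4b
2) 360.0ms=3/4b +360.0ms=3/4b
3) 720.0ms=3/2b +360.0ms=3/4b
4) 1080.0ms=9/4b +1080.0ms=9/4b
5) 2160.0ms=9/2b +720.0ms=3/2b
Σ=6b of 6 (125bpm 3/8) — PASS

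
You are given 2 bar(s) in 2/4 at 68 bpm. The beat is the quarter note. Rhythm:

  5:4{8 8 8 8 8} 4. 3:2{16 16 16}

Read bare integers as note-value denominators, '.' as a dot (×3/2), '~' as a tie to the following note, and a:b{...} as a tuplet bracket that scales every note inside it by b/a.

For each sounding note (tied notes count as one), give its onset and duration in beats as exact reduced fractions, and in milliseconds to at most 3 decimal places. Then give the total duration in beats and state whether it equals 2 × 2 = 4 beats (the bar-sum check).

1) 0.0ms=0b +352.941ms=2/5b
2) 352.941ms=2/5b +352.941ms=2/5b
3) 705.882ms=4/5b +352.941ms=2/5b
4) 1058.824ms=6/5b +352.941ms=2/5b
5) 1411.765ms=8/5b +352.941ms=2/5b
6) 1764.706ms=2b +1323.529ms=3/2b
7) 3088.235ms=7/2b +147.059ms=1/6b
8) 3235.294ms=11/3b +147.059ms=1/6b
9) 3382.353ms=23/6b +147.059ms=1/6b
Σ=4b of 4 (68bpm 2/4) — PASS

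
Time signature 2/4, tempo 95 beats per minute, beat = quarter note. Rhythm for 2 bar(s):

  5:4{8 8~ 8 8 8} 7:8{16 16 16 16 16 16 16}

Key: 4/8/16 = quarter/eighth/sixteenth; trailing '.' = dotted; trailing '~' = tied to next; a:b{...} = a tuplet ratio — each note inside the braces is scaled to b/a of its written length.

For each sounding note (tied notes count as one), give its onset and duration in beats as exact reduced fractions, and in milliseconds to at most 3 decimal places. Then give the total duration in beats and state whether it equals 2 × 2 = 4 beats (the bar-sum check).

1) 0.0ms=0b +252.632ms=2/5b
2) 252.632ms=2/5b +505.263ms=4/5b
3) 757.895ms=6/5b +252.632ms=2/5b
4) 1010.526ms=8/5b +252.632ms=2/5b
5) 1263.158ms=2b +180.451ms=2/7b
6) 1443.609ms=16/7b +180.451ms=2/7b
7) 1624.06ms=18/7b +180.451ms=2/7b
8) 1804.511ms=20/7b +180.451ms=2/7b
9) 1984.962ms=22/7b +180.451ms=2/7b
10) 2165.414ms=24/7b +180.451ms=2/7b
11) 2345.865ms=26/7b +180.451ms=2/7b
Σ=4b of 4 (95bpm 2/4) — PASS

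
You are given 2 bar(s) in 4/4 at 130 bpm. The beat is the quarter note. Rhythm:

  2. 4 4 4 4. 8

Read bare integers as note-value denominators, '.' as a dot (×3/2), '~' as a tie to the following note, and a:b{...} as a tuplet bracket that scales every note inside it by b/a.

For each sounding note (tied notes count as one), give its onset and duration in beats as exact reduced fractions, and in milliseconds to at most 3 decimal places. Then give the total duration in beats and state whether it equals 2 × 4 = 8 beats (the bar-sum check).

1) 0.0ms=0b +1384.615ms=3b
2) 1384.615ms=3b +461.538ms=1b
3) 1846.154ms=4b +461.538ms=1b
4) 2307.692ms=5b +461.538ms=1b
5) 2769.231ms=6b +692.308ms=3/2b
6) 3461.538ms=15/2b +230.769ms=1/2b
Σ=8b of 8 (130bpm 4/4) — PASS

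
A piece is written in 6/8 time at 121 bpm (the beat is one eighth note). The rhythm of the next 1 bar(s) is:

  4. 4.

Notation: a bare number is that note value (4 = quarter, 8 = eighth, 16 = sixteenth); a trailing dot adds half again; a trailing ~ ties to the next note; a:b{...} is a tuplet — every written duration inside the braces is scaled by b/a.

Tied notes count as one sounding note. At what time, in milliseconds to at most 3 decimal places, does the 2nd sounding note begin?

note 2 onset = 3b = 1487.603ms

1. 0.0ms @ 0 + 1487.603ms (3)
2. 1487.603ms @ 3 + 1487.603ms (3)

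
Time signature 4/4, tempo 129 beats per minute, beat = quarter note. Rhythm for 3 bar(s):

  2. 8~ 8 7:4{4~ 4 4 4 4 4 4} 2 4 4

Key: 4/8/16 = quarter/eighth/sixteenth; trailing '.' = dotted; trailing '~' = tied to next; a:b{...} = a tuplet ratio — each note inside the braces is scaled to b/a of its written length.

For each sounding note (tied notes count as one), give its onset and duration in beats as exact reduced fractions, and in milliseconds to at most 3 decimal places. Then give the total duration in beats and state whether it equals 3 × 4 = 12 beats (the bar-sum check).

1) 0.0ms=0b +1395.349ms=3b
2) 1395.349ms=3b +465.116ms=1b
3) 1860.465ms=4b +531.561ms=8/7b
4) 2392.027ms=36/7b +265.781ms=4/7b
5) 2657.807ms=40/7b +265.781ms=4/7b
6) 2923.588ms=44/7b +265.781ms=4/7b
7) 3189.369ms=48/7b +265.781ms=4/7b
8) 3455.15ms=52/7b +265.781ms=4/7b
9) 3720.93ms=8b +930.233ms=2b
10) 4651.163ms=10b +465.116ms=1b
11) 5116.279ms=11b +465.116ms=1b
Σ=12b of 12 (129bpm 4/4) — PASS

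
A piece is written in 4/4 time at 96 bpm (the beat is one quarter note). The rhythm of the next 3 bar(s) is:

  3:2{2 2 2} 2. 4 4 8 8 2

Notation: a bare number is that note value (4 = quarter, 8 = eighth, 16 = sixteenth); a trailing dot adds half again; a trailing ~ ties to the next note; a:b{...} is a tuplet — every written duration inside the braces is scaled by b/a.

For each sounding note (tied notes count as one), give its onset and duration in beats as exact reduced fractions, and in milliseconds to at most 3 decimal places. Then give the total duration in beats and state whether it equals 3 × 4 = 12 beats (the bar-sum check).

1) 0.0ms=0b +833.333ms=4/3b
2) 833.333ms=4/3b +833.333ms=4/3b
3) 1666.667ms=8/3b +833.333ms=4/3b
4) 2500.0ms=4b +1875.0ms=3b
5) 4375.0ms=7b +625.0ms=1b
6) 5000.0ms=8b +625.0ms=1b
7) 5625.0ms=9b +312.5ms=1/2b
8) 5937.5ms=19/2b +312.5ms=1/2b
9) 6250.0ms=10b +1250.0ms=2b
Σ=12b of 12 (96bpm 4/4) — PASS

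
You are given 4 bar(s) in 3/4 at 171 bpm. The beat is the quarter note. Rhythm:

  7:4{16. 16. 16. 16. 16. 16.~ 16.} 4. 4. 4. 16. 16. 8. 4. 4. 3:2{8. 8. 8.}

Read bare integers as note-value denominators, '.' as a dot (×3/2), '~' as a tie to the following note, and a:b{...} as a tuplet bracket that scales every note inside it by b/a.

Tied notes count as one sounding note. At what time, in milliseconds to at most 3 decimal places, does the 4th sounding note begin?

note 4 onset = 9/14b = 225.564ms

1. 0.0ms @ 0 + 75.188ms (3/14)
2. 75.188ms @ 3/14 + 75.188ms (3/14)
3. 150.376ms @ 3/7 + 75.188ms (3/14)
4. 225.564ms @ 9/14 + 75.188ms (3/14)
5. 300.752ms @ 6/7 + 75.188ms (3/14)
6. 375.94ms @ 15/14 + 150.376ms (3/7)
7. 526.316ms @ 3/2 + 526.316ms (3/2)
8. 1052.632ms @ 3 + 526.316ms (3/2)
9. 1578.947ms @ 9/2 + 526.316ms (3/2)
10. 2105.263ms @ 6 + 131.579ms (3/8)
11. 2236.842ms @ 51/8 + 131.579ms (3/8)
12. 2368.421ms @ 27/4 + 263.158ms (3/4)
13. 2631.579ms @ 15/2 + 526.316ms (3/2)
14. 3157.895ms @ 9 + 526.316ms (3/2)
15. 3684.211ms @ 21/2 + 175.439ms (1/2)
16. 3859.649ms @ 11 + 175.439ms (1/2)
17. 4035.088ms @ 23/2 + 175.439ms (1/2)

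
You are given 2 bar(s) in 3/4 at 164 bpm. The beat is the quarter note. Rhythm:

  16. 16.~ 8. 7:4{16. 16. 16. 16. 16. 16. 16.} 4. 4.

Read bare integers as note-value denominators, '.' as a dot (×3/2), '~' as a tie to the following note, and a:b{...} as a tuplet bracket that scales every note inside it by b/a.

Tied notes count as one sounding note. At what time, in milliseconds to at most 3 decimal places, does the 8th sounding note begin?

note 8 onset = 18/7b = 940.767ms

1. 0.0ms @ 0 + 137.195ms (3/8)
2. 137.195ms @ 3/8 + 411.585ms (9/8)
3. 548.78ms @ 3/2 + 78.397ms (3/14)
4. 627.178ms @ 12/7 + 78.397ms (3/14)
5. 705.575ms @ 27/14 + 78.397ms (3/14)
6. 783.972ms @ 15/7 + 78.397ms (3/14)
7. 862.369ms @ 33/14 + 78.397ms (3/14)
8. 940.767ms @ 18/7 + 78.397ms (3/14)
9. 1019.164ms @ 39/14 + 78.397ms (3/14)
10. 1097.561ms @ 3 + 548.78ms (3/2)
11. 1646.341ms @ 9/2 + 548.78ms (3/2)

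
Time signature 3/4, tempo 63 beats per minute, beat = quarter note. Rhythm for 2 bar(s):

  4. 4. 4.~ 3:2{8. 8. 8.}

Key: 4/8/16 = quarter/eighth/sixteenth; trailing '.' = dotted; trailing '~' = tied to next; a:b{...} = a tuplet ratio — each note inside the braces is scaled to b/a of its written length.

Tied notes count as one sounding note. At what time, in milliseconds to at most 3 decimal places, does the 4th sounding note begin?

1. 0.0ms @ 0 + 1428.571ms (3/2)
2. 1428.571ms @ 3/2 + 1428.571ms (3/2)
3. 2857.143ms @ 3 + 1904.762ms (2)
4. 4761.905ms @ 5 + 476.19ms (1/2)
5. 5238.095ms @ 11/2 + 476.19ms (1/2)

note 4 onset = 5b = 4761.905ms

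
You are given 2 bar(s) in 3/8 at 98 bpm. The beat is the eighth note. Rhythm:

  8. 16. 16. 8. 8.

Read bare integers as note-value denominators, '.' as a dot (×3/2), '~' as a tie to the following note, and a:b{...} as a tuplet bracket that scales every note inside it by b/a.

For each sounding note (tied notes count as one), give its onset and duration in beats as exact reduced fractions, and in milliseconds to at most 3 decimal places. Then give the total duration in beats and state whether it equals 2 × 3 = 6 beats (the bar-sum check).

1) 0.0ms=0b +918.367ms=3/2b
2) 918.367ms=3/2b +459.184ms=3/4b
3) 1377.551ms=9/4b +459.184ms=3/4b
4) 1836.735ms=3b +918.367ms=3/2b
5) 2755.102ms=9/2b +918.367ms=3/2b
Σ=6b of 6 (98bpm 3/8) — PASS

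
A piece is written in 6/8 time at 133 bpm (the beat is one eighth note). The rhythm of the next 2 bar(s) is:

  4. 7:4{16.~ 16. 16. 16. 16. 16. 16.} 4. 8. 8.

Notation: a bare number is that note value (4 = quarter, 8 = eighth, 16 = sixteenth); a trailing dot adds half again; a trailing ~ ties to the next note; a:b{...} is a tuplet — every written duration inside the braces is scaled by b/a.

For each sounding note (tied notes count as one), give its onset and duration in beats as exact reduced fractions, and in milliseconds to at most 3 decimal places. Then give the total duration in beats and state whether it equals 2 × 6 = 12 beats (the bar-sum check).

1) 0.0ms=0b +1353.383ms=3b
2) 1353.383ms=3b +386.681ms=6/7b
3) 1740.064ms=27/7b +193.34ms=3/7b
4) 1933.405ms=30/7b +193.34ms=3/7b
5) 2126.745ms=33/7b +193.34ms=3/7b
6) 2320.086ms=36/7b +193.34ms=3/7b
7) 2513.426ms=39/7b +193.34ms=3/7b
8) 2706.767ms=6b +1353.383ms=3b
9) 4060.15ms=9b +676.692ms=3/2b
10) 4736.842ms=21/2b +676.692ms=3/2b
Σ=12b of 12 (133bpm 6/8) — PASS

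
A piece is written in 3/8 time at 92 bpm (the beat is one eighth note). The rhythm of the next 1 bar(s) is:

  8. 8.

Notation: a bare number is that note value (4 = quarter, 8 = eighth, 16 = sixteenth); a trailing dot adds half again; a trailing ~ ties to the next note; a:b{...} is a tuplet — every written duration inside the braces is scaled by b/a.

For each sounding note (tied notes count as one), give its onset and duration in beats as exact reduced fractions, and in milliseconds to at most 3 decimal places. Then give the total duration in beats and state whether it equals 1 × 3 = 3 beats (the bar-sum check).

1) 0.0ms=0b +978.261ms=3/2b
2) 978.261ms=3/2b +978.261ms=3/2b
Σ=3b of 3 (92bpm 3/8) — PASS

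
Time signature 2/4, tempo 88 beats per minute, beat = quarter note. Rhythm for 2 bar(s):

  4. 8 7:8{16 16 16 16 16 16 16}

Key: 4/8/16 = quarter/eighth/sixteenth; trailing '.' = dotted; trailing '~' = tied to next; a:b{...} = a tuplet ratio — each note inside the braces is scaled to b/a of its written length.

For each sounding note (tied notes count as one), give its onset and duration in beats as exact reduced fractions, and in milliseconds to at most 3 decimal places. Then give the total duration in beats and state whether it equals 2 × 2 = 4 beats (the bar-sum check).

1) 0.0ms=0b +1022.727ms=3/2b
2) 1022.727ms=3/2b +340.909ms=1/2b
3) 1363.636ms=2b +194.805ms=2/7b
4) 1558.442ms=16/7b +194.805ms=2/7b
5) 1753.247ms=18/7b +194.805ms=2/7b
6) 1948.052ms=20/7b +194.805ms=2/7b
7) 2142.857ms=22/7b +194.805ms=2/7b
8) 2337.662ms=24/7b +194.805ms=2/7b
9) 2532.468ms=26/7b +194.805ms=2/7b
Σ=4b of 4 (88bpm 2/4) — PASS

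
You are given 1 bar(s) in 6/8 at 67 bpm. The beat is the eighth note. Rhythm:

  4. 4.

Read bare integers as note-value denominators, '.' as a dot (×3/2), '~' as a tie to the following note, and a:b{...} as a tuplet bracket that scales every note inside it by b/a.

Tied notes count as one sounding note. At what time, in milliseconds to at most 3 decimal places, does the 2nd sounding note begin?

note 2 onset = 3b = 2686.567ms

1. 0.0ms @ 0 + 2686.567ms (3)
2. 2686.567ms @ 3 + 2686.567ms (3)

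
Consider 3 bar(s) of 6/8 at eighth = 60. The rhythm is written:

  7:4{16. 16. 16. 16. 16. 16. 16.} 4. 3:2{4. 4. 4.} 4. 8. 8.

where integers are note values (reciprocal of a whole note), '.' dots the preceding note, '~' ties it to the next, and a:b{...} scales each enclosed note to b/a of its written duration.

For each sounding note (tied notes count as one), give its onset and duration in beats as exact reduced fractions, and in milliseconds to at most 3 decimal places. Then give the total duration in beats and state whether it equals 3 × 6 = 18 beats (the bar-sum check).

1) 0.0ms=0b +428.571ms=3/7b
2) 428.571ms=3/7b +428.571ms=3/7b
3) 857.143ms=6/7b +428.571ms=3/7b
4) 1285.714ms=9/7b +428.571ms=3/7b
5) 1714.286ms=12/7b +428.571ms=3/7b
6) 2142.857ms=15/7b +428.571ms=3/7b
7) 2571.429ms=18/7b +428.571ms=3/7b
8) 3000.0ms=3b +3000.0ms=3b
9) 6000.0ms=6b +2000.0ms=2b
10) 8000.0ms=8b +2000.0ms=2b
11) 10000.0ms=10b +2000.0ms=2b
12) 12000.0ms=12b +3000.0ms=3b
13) 15000.0ms=15b +1500.0ms=3/2b
14) 16500.0ms=33/2b +1500.0ms=3/2b
Σ=18b of 18 (60bpm 6/8) — PASS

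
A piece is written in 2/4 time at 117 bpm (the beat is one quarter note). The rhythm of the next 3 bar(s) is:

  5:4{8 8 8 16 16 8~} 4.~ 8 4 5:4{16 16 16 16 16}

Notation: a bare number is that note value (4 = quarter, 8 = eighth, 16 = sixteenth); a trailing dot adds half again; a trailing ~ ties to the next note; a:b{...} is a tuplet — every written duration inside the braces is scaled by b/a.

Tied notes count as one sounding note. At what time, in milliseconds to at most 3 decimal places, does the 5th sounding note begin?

1. 0.0ms @ 0 + 205.128ms (2/5)
2. 205.128ms @ 2/5 + 205.128ms (2/5)
3. 410.256ms @ 4/5 + 205.128ms (2/5)
4. 615.385ms @ 6/5 + 102.564ms (1/5)
5. 717.949ms @ 7/5 + 102.564ms (1/5)
6. 820.513ms @ 8/5 + 1230.769ms (12/5)
7. 2051.282ms @ 4 + 512.821ms (1)
8. 2564.103ms @ 5 + 102.564ms (1/5)
9. 2666.667ms @ 26/5 + 102.564ms (1/5)
10. 2769.231ms @ 27/5 + 102.564ms (1/5)
11. 2871.795ms @ 28/5 + 102.564ms (1/5)
12. 2974.359ms @ 29/5 + 102.564ms (1/5)

note 5 onset = 7/5b = 717.949ms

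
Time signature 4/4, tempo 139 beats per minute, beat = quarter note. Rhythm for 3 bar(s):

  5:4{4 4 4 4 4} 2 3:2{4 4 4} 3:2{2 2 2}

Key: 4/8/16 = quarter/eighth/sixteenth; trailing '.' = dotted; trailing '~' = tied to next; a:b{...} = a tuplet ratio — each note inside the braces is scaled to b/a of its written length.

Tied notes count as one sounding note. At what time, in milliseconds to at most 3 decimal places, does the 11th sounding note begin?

note 11 onset = 28/3b = 4028.777ms

1. 0.0ms @ 0 + 345.324ms (4/5)
2. 345.324ms @ 4/5 + 345.324ms (4/5)
3. 690.647ms @ 8/5 + 345.324ms (4/5)
4. 1035.971ms @ 12/5 + 345.324ms (4/5)
5. 1381.295ms @ 16/5 + 345.324ms (4/5)
6. 1726.619ms @ 4 + 863.309ms (2)
7. 2589.928ms @ 6 + 287.77ms (2/3)
8. 2877.698ms @ 20/3 + 287.77ms (2/3)
9. 3165.468ms @ 22/3 + 287.77ms (2/3)
10. 3453.237ms @ 8 + 575.54ms (4/3)
11. 4028.777ms @ 28/3 + 575.54ms (4/3)
12. 4604.317ms @ 32/3 + 575.54ms (4/3)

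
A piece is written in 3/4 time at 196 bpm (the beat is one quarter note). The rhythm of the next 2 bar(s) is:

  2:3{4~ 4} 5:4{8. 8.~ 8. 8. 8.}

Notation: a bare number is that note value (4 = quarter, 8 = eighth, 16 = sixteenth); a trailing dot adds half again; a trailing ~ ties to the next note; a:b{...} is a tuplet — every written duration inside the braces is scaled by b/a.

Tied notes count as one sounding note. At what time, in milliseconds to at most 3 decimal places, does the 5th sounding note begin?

1. 0.0ms @ 0 + 918.367ms (3)
2. 918.367ms @ 3 + 183.673ms (3/5)
3. 1102.041ms @ 18/5 + 367.347ms (6/5)
4. 1469.388ms @ 24/5 + 183.673ms (3/5)
5. 1653.061ms @ 27/5 + 183.673ms (3/5)

note 5 onset = 27/5b = 1653.061ms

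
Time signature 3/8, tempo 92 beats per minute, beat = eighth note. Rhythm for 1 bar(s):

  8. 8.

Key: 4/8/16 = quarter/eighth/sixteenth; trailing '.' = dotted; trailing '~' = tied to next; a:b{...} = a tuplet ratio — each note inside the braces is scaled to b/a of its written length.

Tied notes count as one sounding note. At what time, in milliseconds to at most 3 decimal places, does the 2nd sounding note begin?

note 2 onset = 3/2b = 978.261ms

1. 0.0ms @ 0 + 978.261ms (3/2)
2. 978.261ms @ 3/2 + 978.261ms (3/2)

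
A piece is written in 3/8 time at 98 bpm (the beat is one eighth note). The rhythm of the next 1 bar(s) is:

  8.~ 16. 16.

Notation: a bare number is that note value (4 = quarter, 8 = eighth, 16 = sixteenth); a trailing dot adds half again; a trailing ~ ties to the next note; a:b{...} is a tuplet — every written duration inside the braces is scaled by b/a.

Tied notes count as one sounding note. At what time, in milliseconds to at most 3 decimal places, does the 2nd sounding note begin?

note 2 onset = 9/4b = 1377.551ms

1. 0.0ms @ 0 + 1377.551ms (9/4)
2. 1377.551ms @ 9/4 + 459.184ms (3/4)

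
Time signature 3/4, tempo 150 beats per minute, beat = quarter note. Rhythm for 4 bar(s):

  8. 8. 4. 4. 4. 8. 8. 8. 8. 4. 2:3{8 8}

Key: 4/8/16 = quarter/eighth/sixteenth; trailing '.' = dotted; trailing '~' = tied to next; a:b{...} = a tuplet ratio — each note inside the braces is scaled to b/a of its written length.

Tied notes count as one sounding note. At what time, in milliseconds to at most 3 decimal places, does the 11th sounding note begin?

1. 0.0ms @ 0 + 300.0ms (3/4)
2. 300.0ms @ 3/4 + 300.0ms (3/4)
3. 600.0ms @ 3/2 + 600.0ms (3/2)
4. 1200.0ms @ 3 + 600.0ms (3/2)
5. 1800.0ms @ 9/2 + 600.0ms (3/2)
6. 2400.0ms @ 6 + 300.0ms (3/4)
7. 2700.0ms @ 27/4 + 300.0ms (3/4)
8. 3000.0ms @ 15/2 + 300.0ms (3/4)
9. 3300.0ms @ 33/4 + 300.0ms (3/4)
10. 3600.0ms @ 9 + 600.0ms (3/2)
11. 4200.0ms @ 21/2 + 300.0ms (3/4)
12. 4500.0ms @ 45/4 + 300.0ms (3/4)

note 11 onset = 21/2b = 4200.0ms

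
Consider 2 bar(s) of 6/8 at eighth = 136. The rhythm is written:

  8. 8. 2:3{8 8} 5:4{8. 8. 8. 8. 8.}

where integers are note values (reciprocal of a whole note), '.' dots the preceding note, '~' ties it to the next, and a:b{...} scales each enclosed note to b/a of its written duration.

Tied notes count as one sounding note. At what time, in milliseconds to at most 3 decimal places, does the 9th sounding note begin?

note 9 onset = 54/5b = 4764.706ms

1. 0.0ms @ 0 + 661.765ms (3/2)
2. 661.765ms @ 3/2 + 661.765ms (3/2)
3. 1323.529ms @ 3 + 661.765ms (3/2)
4. 1985.294ms @ 9/2 + 661.765ms (3/2)
5. 2647.059ms @ 6 + 529.412ms (6/5)
6. 3176.471ms @ 36/5 + 529.412ms (6/5)
7. 3705.882ms @ 42/5 + 529.412ms (6/5)
8. 4235.294ms @ 48/5 + 529.412ms (6/5)
9. 4764.706ms @ 54/5 + 529.412ms (6/5)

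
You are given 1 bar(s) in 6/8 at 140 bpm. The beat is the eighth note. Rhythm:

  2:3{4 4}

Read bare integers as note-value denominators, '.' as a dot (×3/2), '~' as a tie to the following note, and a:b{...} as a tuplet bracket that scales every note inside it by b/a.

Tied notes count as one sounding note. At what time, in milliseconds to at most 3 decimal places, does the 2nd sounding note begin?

note 2 onset = 3b = 1285.714ms

1. 0.0ms @ 0 + 1285.714ms (3)
2. 1285.714ms @ 3 + 1285.714ms (3)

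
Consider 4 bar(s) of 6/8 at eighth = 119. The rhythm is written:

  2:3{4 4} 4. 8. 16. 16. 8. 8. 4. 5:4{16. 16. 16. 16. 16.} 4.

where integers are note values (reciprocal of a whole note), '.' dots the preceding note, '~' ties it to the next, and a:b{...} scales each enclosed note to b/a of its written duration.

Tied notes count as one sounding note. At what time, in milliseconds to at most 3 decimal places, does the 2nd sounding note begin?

1. 0.0ms @ 0 + 1512.605ms (3)
2. 1512.605ms @ 3 + 1512.605ms (3)
3. 3025.21ms @ 6 + 1512.605ms (3)
4. 4537.815ms @ 9 + 756.303ms (3/2)
5. 5294.118ms @ 21/2 + 378.151ms (3/4)
6. 5672.269ms @ 45/4 + 378.151ms (3/4)
7. 6050.42ms @ 12 + 756.303ms (3/2)
8. 6806.723ms @ 27/2 + 756.303ms (3/2)
9. 7563.025ms @ 15 + 1512.605ms (3)
10. 9075.63ms @ 18 + 302.521ms (3/5)
11. 9378.151ms @ 93/5 + 302.521ms (3/5)
12. 9680.672ms @ 96/5 + 302.521ms (3/5)
13. 9983.193ms @ 99/5 + 302.521ms (3/5)
14. 10285.714ms @ 102/5 + 302.521ms (3/5)
15. 10588.235ms @ 21 + 1512.605ms (3)

note 2 onset = 3b = 1512.605ms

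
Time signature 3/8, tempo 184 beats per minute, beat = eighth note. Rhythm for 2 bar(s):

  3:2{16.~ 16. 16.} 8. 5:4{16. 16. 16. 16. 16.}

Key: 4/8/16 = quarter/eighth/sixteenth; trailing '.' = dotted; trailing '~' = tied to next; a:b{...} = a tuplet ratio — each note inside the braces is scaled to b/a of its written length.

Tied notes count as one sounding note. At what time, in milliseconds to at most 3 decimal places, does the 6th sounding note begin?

1. 0.0ms @ 0 + 326.087ms (1)
2. 326.087ms @ 1 + 163.043ms (1/2)
3. 489.13ms @ 3/2 + 489.13ms (3/2)
4. 978.261ms @ 3 + 195.652ms (3/5)
5. 1173.913ms @ 18/5 + 195.652ms (3/5)
6. 1369.565ms @ 21/5 + 195.652ms (3/5)
7. 1565.217ms @ 24/5 + 195.652ms (3/5)
8. 1760.87ms @ 27/5 + 195.652ms (3/5)

note 6 onset = 21/5b = 1369.565ms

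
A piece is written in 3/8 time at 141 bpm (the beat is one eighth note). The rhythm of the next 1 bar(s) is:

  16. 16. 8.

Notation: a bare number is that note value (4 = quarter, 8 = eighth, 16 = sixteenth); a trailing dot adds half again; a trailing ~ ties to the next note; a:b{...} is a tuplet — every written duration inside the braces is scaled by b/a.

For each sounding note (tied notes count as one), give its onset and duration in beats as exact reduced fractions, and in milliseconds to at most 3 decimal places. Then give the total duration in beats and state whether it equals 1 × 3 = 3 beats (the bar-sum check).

1) 0.0ms=0b +319.149ms=3/4b
2) 319.149ms=3/4b +319.149ms=3/4b
3) 638.298ms=3/2b +638.298ms=3/2b
Σ=3b of 3 (141bpm 3/8) — PASS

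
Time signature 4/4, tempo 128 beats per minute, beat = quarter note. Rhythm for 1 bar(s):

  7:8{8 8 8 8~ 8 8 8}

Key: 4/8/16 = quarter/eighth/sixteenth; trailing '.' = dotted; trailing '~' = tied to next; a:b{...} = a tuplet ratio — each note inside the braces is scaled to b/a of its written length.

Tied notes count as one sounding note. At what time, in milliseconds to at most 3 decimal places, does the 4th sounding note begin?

note 4 onset = 12/7b = 803.571ms

1. 0.0ms @ 0 + 267.857ms (4/7)
2. 267.857ms @ 4/7 + 267.857ms (4/7)
3. 535.714ms @ 8/7 + 267.857ms (4/7)
4. 803.571ms @ 12/7 + 535.714ms (8/7)
5. 1339.286ms @ 20/7 + 267.857ms (4/7)
6. 1607.143ms @ 24/7 + 267.857ms (4/7)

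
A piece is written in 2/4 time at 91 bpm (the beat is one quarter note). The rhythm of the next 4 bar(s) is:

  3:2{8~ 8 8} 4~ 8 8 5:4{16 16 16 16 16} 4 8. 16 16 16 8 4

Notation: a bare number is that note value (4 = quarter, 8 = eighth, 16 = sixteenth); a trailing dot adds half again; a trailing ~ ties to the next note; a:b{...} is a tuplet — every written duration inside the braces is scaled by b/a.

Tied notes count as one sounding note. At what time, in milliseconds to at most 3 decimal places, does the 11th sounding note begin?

1. 0.0ms @ 0 + 439.56ms (2/3)
2. 439.56ms @ 2/3 + 219.78ms (1/3)
3. 659.341ms @ 1 + 989.011ms (3/2)
4. 1648.352ms @ 5/2 + 329.67ms (1/2)
5. 1978.022ms @ 3 + 131.868ms (1/5)
6. 2109.89ms @ 16/5 + 131.868ms (1/5)
7. 2241.758ms @ 17/5 + 131.868ms (1/5)
8. 2373.626ms @ 18/5 + 131.868ms (1/5)
9. 2505.495ms @ 19/5 + 131.868ms (1/5)
10. 2637.363ms @ 4 + 659.341ms (1)
11. 3296.703ms @ 5 + 494.505ms (3/4)
12. 3791.209ms @ 23/4 + 164.835ms (1/4)
13. 3956.044ms @ 6 + 164.835ms (1/4)
14. 4120.879ms @ 25/4 + 164.835ms (1/4)
15. 4285.714ms @ 13/2 + 329.67ms (1/2)
16. 4615.385ms @ 7 + 659.341ms (1)

note 11 onset = 5b = 3296.703ms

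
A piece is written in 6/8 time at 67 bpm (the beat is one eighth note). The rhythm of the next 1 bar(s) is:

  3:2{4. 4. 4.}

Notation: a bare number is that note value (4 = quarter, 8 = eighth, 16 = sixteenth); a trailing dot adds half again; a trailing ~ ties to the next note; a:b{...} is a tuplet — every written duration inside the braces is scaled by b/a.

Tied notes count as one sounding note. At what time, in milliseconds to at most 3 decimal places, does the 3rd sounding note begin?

1. 0.0ms @ 0 + 1791.045ms (2)
2. 1791.045ms @ 2 + 1791.045ms (2)
3. 3582.09ms @ 4 + 1791.045ms (2)

note 3 onset = 4b = 3582.09ms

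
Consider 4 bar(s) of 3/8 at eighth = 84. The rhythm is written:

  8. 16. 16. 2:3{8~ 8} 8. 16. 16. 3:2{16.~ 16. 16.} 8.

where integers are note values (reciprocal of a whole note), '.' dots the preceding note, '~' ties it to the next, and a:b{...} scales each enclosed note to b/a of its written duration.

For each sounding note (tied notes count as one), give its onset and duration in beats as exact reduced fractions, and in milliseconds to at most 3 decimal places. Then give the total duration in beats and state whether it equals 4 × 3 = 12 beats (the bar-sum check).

1) 0.0ms=0b +1071.429ms=3/2b
2) 1071.429ms=3/2b +535.714ms=3/4b
3) 1607.143ms=9/4b +535.714ms=3/4b
4) 2142.857ms=3b +2142.857ms=3b
5) 4285.714ms=6b +1071.429ms=3/2b
6) 5357.143ms=15/2b +535.714ms=3/4b
7) 5892.857ms=33/4b +535.714ms=3/4b
8) 6428.571ms=9b +714.286ms=1b
9) 7142.857ms=10b +357.143ms=1/2b
10) 7500.0ms=21/2b +1071.429ms=3/2b
Σ=12b of 12 (84bpm 3/8) — PASS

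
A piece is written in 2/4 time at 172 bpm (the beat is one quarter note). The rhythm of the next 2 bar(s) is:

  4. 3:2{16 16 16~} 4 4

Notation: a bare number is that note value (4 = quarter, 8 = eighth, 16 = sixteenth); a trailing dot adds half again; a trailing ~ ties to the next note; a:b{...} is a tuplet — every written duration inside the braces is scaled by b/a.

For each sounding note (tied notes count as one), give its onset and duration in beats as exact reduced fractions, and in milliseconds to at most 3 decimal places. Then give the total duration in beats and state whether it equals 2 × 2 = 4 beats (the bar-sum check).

1) 0.0ms=0b +523.256ms=3/2b
2) 523.256ms=3/2b +58.14ms=1/6b
3) 581.395ms=5/3b +58.14ms=1/6b
4) 639.535ms=11/6b +406.977ms=7/6b
5) 1046.512ms=3b +348.837ms=1b
Σ=4b of 4 (172bpm 2/4) — PASS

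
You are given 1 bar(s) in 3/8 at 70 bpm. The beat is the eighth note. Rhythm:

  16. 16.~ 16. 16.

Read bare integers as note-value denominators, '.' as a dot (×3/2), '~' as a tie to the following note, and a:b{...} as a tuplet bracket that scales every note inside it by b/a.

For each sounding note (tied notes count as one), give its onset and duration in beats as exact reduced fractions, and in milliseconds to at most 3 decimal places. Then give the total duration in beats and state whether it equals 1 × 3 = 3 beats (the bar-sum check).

1) 0.0ms=0b +642.857ms=3/4b
2) 642.857ms=3/4b +1285.714ms=3/2b
3) 1928.571ms=9/4b +642.857ms=3/4b
Σ=3b of 3 (70bpm 3/8) — PASS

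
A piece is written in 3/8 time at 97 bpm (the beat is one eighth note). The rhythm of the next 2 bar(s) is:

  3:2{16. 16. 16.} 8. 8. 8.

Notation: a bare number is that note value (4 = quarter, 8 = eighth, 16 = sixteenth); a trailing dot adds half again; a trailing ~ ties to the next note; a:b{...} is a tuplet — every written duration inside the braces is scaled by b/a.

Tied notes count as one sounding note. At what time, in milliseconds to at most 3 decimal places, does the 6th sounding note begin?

note 6 onset = 9/2b = 2783.505ms

1. 0.0ms @ 0 + 309.278ms (1/2)
2. 309.278ms @ 1/2 + 309.278ms (1/2)
3. 618.557ms @ 1 + 309.278ms (1/2)
4. 927.835ms @ 3/2 + 927.835ms (3/2)
5. 1855.67ms @ 3 + 927.835ms (3/2)
6. 2783.505ms @ 9/2 + 927.835ms (3/2)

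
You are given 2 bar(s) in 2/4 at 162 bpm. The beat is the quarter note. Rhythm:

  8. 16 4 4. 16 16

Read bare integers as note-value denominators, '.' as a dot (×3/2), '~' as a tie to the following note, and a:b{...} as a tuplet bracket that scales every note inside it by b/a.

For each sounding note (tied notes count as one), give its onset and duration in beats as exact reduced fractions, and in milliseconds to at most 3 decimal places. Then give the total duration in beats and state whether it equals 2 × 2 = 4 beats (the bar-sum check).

1) 0.0ms=0b +277.778ms=3/4b
2) 277.778ms=3/4b +92.593ms=1/4b
3) 370.37ms=1b +370.37ms=1b
4) 740.741ms=2b +555.556ms=3/2b
5) 1296.296ms=7/2b +92.593ms=1/4b
6) 1388.889ms=15/4b +92.593ms=1/4b
Σ=4b of 4 (162bpm 2/4) — PASS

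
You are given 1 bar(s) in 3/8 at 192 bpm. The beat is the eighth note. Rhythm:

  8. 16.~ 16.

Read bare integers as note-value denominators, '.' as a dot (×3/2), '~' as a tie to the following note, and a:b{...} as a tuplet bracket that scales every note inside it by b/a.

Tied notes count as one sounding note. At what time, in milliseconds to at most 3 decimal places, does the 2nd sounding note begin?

1. 0.0ms @ 0 + 468.75ms (3/2)
2. 468.75ms @ 3/2 + 468.75ms (3/2)

note 2 onset = 3/2b = 468.75ms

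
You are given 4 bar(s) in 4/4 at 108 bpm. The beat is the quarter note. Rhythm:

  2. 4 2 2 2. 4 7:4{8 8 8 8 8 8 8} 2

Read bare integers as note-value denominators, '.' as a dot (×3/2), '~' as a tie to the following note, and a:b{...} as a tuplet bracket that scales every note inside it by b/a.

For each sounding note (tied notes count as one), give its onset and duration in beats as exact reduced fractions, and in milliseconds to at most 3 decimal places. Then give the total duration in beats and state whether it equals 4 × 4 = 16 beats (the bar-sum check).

1) 0.0ms=0b +1666.667ms=3b
2) 1666.667ms=3b +555.556ms=1b
3) 2222.222ms=4b +1111.111ms=2b
4) 3333.333ms=6b +1111.111ms=2b
5) 4444.444ms=8b +1666.667ms=3b
6) 6111.111ms=11b +555.556ms=1b
7) 6666.667ms=12b +158.73ms=2/7b
8) 6825.397ms=86/7b +158.73ms=2/7b
9) 6984.127ms=88/7b +158.73ms=2/7b
10) 7142.857ms=90/7b +158.73ms=2/7b
11) 7301.587ms=92/7b +158.73ms=2/7b
12) 7460.317ms=94/7b +158.73ms=2/7b
13) 7619.048ms=96/7b +158.73ms=2/7b
14) 7777.778ms=14b +1111.111ms=2b
Σ=16b of 16 (108bpm 4/4) — PASS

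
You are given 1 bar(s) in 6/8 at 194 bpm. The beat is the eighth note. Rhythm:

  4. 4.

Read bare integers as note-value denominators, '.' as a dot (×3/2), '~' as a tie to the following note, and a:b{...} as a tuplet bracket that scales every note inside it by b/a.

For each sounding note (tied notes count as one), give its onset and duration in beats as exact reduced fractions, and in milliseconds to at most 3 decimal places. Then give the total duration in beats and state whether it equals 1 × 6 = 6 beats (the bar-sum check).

1) 0.0ms=0b +927.835ms=3b
2) 927.835ms=3b +927.835ms=3b
Σ=6b of 6 (194bpm 6/8) — PASS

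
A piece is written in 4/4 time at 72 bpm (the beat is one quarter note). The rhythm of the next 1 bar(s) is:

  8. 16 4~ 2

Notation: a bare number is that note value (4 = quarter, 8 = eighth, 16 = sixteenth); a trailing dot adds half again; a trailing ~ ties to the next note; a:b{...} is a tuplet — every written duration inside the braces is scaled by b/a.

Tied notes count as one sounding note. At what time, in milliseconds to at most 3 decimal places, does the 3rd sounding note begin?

note 3 onset = 1b = 833.333ms

1. 0.0ms @ 0 + 625.0ms (3/4)
2. 625.0ms @ 3/4 + 208.333ms (1/4)
3. 833.333ms @ 1 + 2500.0ms (3)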